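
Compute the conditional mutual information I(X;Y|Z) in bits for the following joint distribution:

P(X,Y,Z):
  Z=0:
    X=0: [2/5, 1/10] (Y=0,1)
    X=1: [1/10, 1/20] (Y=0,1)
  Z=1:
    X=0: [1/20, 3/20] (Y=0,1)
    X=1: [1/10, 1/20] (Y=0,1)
0.0527 bits

Conditional mutual information: I(X;Y|Z) = H(X|Z) + H(Y|Z) - H(X,Y|Z)

H(Z) = 0.9341
H(X,Z) = 1.7855 → H(X|Z) = 0.8514
H(Y,Z) = 1.7855 → H(Y|Z) = 0.8514
H(X,Y,Z) = 2.5842 → H(X,Y|Z) = 1.6501

I(X;Y|Z) = 0.8514 + 0.8514 - 1.6501 = 0.0527 bits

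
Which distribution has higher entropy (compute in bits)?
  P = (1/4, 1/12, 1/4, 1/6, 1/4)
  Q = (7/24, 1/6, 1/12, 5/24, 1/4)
P

Computing entropies in bits:
H(P) = 2.2296
H(Q) = 2.2195

Distribution P has higher entropy.

Intuition: The distribution closer to uniform (more spread out) has higher entropy.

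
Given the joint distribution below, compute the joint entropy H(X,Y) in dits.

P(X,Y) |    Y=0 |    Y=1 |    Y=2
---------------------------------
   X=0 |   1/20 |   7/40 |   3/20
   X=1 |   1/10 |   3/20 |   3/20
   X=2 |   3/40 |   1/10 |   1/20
0.9177 dits

Joint entropy is H(X,Y) = -Σ_{x,y} p(x,y) log p(x,y).

Summing over all non-zero entries:
H(X,Y) = -[1/20·log_10(1/20) + 7/40·log_10(7/40) + 3/20·log_10(3/20) + 1/10·log_10(1/10) + 3/20·log_10(3/20) + 3/20·log_10(3/20) + 3/40·log_10(3/40) + 1/10·log_10(1/10) + 1/20·log_10(1/20)]
H(X,Y) = 0.9177 dits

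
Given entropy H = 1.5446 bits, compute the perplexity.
2.9172

Perplexity is 2^H (or exp(H) for natural log).

H = 1.5446 bits
Perplexity = 2^1.5446 = 2.9172

Interpretation: The model's uncertainty is equivalent to choosing uniformly among 2.9 options.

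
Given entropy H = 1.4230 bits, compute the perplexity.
2.6814

Perplexity is 2^H (or exp(H) for natural log).

H = 1.4230 bits
Perplexity = 2^1.4230 = 2.6814

Interpretation: The model's uncertainty is equivalent to choosing uniformly among 2.7 options.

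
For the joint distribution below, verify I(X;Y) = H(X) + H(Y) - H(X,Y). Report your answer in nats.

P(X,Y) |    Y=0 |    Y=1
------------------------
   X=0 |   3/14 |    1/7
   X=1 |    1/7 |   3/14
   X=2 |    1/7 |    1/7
I(X;Y) = 0.0144 nats

Mutual information has multiple equivalent forms:
- I(X;Y) = H(X) - H(X|Y)
- I(X;Y) = H(Y) - H(Y|X)
- I(X;Y) = H(X) + H(Y) - H(X,Y)

Computing all quantities:
H(X) = 1.0934, H(Y) = 0.6931, H(X,Y) = 1.7721
H(X|Y) = 1.0790, H(Y|X) = 0.6788

Verification:
H(X) - H(X|Y) = 1.0934 - 1.0790 = 0.0144
H(Y) - H(Y|X) = 0.6931 - 0.6788 = 0.0144
H(X) + H(Y) - H(X,Y) = 1.0934 + 0.6931 - 1.7721 = 0.0144

All forms give I(X;Y) = 0.0144 nats. ✓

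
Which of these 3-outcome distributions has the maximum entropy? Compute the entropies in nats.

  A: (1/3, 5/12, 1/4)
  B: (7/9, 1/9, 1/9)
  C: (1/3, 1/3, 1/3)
C

For a discrete distribution over n outcomes, entropy is maximized by the uniform distribution.

Computing entropies:
H(A) = 1.0776 nats
H(B) = 0.6837 nats
H(C) = 1.0986 nats

The uniform distribution (where all probabilities equal 1/3) achieves the maximum entropy of log_e(3) = 1.0986 nats.

Distribution C has the highest entropy.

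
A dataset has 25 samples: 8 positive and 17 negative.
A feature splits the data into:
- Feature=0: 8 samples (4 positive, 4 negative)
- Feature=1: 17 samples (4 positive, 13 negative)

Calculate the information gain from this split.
0.0491 bits

Information Gain = H(Y) - H(Y|Feature)

Before split:
P(positive) = 8/25 = 0.3200
H(Y) = 0.9044 bits

After split:
Feature=0: H = 1.0000 bits (weight = 8/25)
Feature=1: H = 0.7871 bits (weight = 17/25)
H(Y|Feature) = (8/25)×1.0000 + (17/25)×0.7871 = 0.8552 bits

Information Gain = 0.9044 - 0.8552 = 0.0491 bits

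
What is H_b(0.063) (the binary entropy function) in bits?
0.3392 bits

The binary entropy function is:
H(p) = -p log(p) - (1-p) log(1-p)

H(0.063) = -0.063 × log_2(0.063) - 0.937 × log_2(0.937)
H(0.063) = 0.3392 bits

Note: Binary entropy is maximized at p=0.5 (H=1 bit) and minimized at p=0 or p=1 (H=0).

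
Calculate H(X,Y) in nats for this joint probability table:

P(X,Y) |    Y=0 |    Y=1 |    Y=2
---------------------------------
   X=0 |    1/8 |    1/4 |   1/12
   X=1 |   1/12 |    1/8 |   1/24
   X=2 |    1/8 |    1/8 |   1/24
2.0653 nats

Joint entropy is H(X,Y) = -Σ_{x,y} p(x,y) log p(x,y).

Summing over all non-zero entries:
H(X,Y) = -[1/8·log_e(1/8) + 1/4·log_e(1/4) + 1/12·log_e(1/12) + 1/12·log_e(1/12) + 1/8·log_e(1/8) + 1/24·log_e(1/24) + 1/8·log_e(1/8) + 1/8·log_e(1/8) + 1/24·log_e(1/24)]
H(X,Y) = 2.0653 nats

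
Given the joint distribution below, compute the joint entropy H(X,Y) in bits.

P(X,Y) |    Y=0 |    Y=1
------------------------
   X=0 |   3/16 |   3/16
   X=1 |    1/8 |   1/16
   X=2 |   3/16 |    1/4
2.4835 bits

Joint entropy is H(X,Y) = -Σ_{x,y} p(x,y) log p(x,y).

Summing over all non-zero entries:
H(X,Y) = -[3/16·log_2(3/16) + 3/16·log_2(3/16) + 1/8·log_2(1/8) + 1/16·log_2(1/16) + 3/16·log_2(3/16) + 1/4·log_2(1/4)]
H(X,Y) = 2.4835 bits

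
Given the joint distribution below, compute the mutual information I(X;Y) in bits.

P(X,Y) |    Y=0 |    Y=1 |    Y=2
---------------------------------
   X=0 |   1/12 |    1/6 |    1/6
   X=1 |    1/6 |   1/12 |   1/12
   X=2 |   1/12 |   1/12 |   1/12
0.0546 bits

Mutual information: I(X;Y) = H(X) + H(Y) - H(X,Y)

Marginals:
P(X) = (5/12, 1/3, 1/4), H(X) = 1.5546 bits
P(Y) = (1/3, 1/3, 1/3), H(Y) = 1.5850 bits

Joint entropy: H(X,Y) = 3.0850 bits

I(X;Y) = 1.5546 + 1.5850 - 3.0850 = 0.0546 bits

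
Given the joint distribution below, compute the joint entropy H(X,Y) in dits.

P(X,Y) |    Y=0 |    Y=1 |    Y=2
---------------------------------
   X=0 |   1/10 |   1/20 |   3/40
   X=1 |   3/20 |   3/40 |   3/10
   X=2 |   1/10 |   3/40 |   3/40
0.8830 dits

Joint entropy is H(X,Y) = -Σ_{x,y} p(x,y) log p(x,y).

Summing over all non-zero entries:
H(X,Y) = -[1/10·log_10(1/10) + 1/20·log_10(1/20) + 3/40·log_10(3/40) + 3/20·log_10(3/20) + 3/40·log_10(3/40) + 3/10·log_10(3/10) + 1/10·log_10(1/10) + 3/40·log_10(3/40) + 3/40·log_10(3/40)]
H(X,Y) = 0.8830 dits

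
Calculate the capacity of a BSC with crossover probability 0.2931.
0.1273 bits

For a binary symmetric channel (BSC) with error probability p:
Capacity C = 1 - H(p) bits per symbol

where H(p) = -p log₂(p) - (1-p) log₂(1-p) is the binary entropy function.

H(0.2931) = 0.8727 bits
C = 1 - 0.8727 = 0.1273 bits per symbol

This means we can reliably transmit up to 0.1273 bits of information per channel use.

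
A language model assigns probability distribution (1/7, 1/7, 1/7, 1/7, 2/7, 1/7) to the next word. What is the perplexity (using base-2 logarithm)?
5.7423

Perplexity is 2^H (or exp(H) for natural log).

First, H = -Σ p log p = 2.5216 bits
Perplexity = 2^2.5216 = 5.7423

Interpretation: The model's uncertainty is equivalent to choosing uniformly among 5.7 options.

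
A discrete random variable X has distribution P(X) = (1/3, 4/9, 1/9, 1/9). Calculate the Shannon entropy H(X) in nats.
1.2149 nats

Shannon entropy is H(X) = -Σ p(x) log p(x).

For P = (1/3, 4/9, 1/9, 1/9):
H = -1/3 × log_e(1/3) -4/9 × log_e(4/9) -1/9 × log_e(1/9) -1/9 × log_e(1/9)
H = 1.2149 nats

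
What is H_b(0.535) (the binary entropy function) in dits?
0.3000 dits

The binary entropy function is:
H(p) = -p log(p) - (1-p) log(1-p)

H(0.535) = -0.535 × log_10(0.535) - 0.465 × log_10(0.465)
H(0.535) = 0.3000 dits

Note: Binary entropy is maximized at p=0.5 (H=1 bit) and minimized at p=0 or p=1 (H=0).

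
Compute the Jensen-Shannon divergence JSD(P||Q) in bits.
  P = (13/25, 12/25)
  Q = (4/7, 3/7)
0.0019 bits

Jensen-Shannon divergence is:
JSD(P||Q) = 0.5 × D_KL(P||M) + 0.5 × D_KL(Q||M)
where M = 0.5 × (P + Q) is the mixture distribution.

M = 0.5 × (13/25, 12/25) + 0.5 × (4/7, 3/7) = (0.545714, 0.454286)

D_KL(P||M) = 0.0019 bits
D_KL(Q||M) = 0.0019 bits

JSD(P||Q) = 0.5 × 0.0019 + 0.5 × 0.0019 = 0.0019 bits

Unlike KL divergence, JSD is symmetric and bounded: 0 ≤ JSD ≤ log(2).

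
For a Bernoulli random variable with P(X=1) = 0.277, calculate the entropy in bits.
0.8513 bits

The binary entropy function is:
H(p) = -p log(p) - (1-p) log(1-p)

H(0.277) = -0.277 × log_2(0.277) - 0.723 × log_2(0.723)
H(0.277) = 0.8513 bits

Note: Binary entropy is maximized at p=0.5 (H=1 bit) and minimized at p=0 or p=1 (H=0).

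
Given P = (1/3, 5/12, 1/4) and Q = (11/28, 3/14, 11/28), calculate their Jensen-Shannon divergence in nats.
0.0257 nats

Jensen-Shannon divergence is:
JSD(P||Q) = 0.5 × D_KL(P||M) + 0.5 × D_KL(Q||M)
where M = 0.5 × (P + Q) is the mixture distribution.

M = 0.5 × (1/3, 5/12, 1/4) + 0.5 × (11/28, 3/14, 11/28) = (0.363095, 0.315476, 9/28)

D_KL(P||M) = 0.0246 nats
D_KL(Q||M) = 0.0269 nats

JSD(P||Q) = 0.5 × 0.0246 + 0.5 × 0.0269 = 0.0257 nats

Unlike KL divergence, JSD is symmetric and bounded: 0 ≤ JSD ≤ log(2).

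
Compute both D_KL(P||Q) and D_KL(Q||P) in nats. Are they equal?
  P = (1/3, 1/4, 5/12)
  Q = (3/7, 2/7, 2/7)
D_KL(P||Q) = 0.0401, D_KL(Q||P) = 0.0381

KL divergence is not symmetric: D_KL(P||Q) ≠ D_KL(Q||P) in general.

D_KL(P||Q) = 0.0401 nats
D_KL(Q||P) = 0.0381 nats

No, they are not equal!

This asymmetry is why KL divergence is not a true distance metric.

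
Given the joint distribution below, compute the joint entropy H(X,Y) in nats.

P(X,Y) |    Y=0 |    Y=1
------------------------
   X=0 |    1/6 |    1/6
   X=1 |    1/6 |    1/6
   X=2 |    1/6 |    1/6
1.7918 nats

Joint entropy is H(X,Y) = -Σ_{x,y} p(x,y) log p(x,y).

Summing over all non-zero entries:
H(X,Y) = -[1/6·log_e(1/6) + 1/6·log_e(1/6) + 1/6·log_e(1/6) + 1/6·log_e(1/6) + 1/6·log_e(1/6) + 1/6·log_e(1/6)]
H(X,Y) = 1.7918 nats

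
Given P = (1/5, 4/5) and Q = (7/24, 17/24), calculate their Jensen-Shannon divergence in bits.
0.0082 bits

Jensen-Shannon divergence is:
JSD(P||Q) = 0.5 × D_KL(P||M) + 0.5 × D_KL(Q||M)
where M = 0.5 × (P + Q) is the mixture distribution.

M = 0.5 × (1/5, 4/5) + 0.5 × (7/24, 17/24) = (0.245833, 0.754167)

D_KL(P||M) = 0.0086 bits
D_KL(Q||M) = 0.0079 bits

JSD(P||Q) = 0.5 × 0.0086 + 0.5 × 0.0079 = 0.0082 bits

Unlike KL divergence, JSD is symmetric and bounded: 0 ≤ JSD ≤ log(2).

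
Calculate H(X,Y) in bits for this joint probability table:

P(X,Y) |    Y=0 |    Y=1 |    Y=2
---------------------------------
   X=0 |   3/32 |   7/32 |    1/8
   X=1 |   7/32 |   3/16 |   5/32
2.5257 bits

Joint entropy is H(X,Y) = -Σ_{x,y} p(x,y) log p(x,y).

Summing over all non-zero entries:
H(X,Y) = -[3/32·log_2(3/32) + 7/32·log_2(7/32) + 1/8·log_2(1/8) + 7/32·log_2(7/32) + 3/16·log_2(3/16) + 5/32·log_2(5/32)]
H(X,Y) = 2.5257 bits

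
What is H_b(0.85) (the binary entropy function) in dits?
0.1836 dits

The binary entropy function is:
H(p) = -p log(p) - (1-p) log(1-p)

H(0.85) = -0.85 × log_10(0.85) - 0.15 × log_10(0.15)
H(0.85) = 0.1836 dits

Note: Binary entropy is maximized at p=0.5 (H=1 bit) and minimized at p=0 or p=1 (H=0).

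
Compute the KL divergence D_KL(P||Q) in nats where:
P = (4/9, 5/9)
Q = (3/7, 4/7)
0.0005 nats

KL divergence: D_KL(P||Q) = Σ p(x) log(p(x)/q(x))

Computing term by term:
  x=0: 4/9 × log_e[(4/9)/(3/7)] = 4/9 × 0.0364 = 0.0162
  x=1: 5/9 × log_e[(5/9)/(4/7)] = 5/9 × -0.0282 = -0.0157

D_KL(P||Q) = 0.0005 nats

Note: KL divergence is always non-negative and equals 0 iff P = Q.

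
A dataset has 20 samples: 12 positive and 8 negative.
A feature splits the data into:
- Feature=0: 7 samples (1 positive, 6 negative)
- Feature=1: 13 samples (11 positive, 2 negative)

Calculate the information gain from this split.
0.3613 bits

Information Gain = H(Y) - H(Y|Feature)

Before split:
P(positive) = 12/20 = 0.6000
H(Y) = 0.9710 bits

After split:
Feature=0: H = 0.5917 bits (weight = 7/20)
Feature=1: H = 0.6194 bits (weight = 13/20)
H(Y|Feature) = (7/20)×0.5917 + (13/20)×0.6194 = 0.6097 bits

Information Gain = 0.9710 - 0.6097 = 0.3613 bits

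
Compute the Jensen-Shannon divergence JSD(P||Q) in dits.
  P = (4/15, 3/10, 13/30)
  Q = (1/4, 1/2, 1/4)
0.0110 dits

Jensen-Shannon divergence is:
JSD(P||Q) = 0.5 × D_KL(P||M) + 0.5 × D_KL(Q||M)
where M = 0.5 × (P + Q) is the mixture distribution.

M = 0.5 × (4/15, 3/10, 13/30) + 0.5 × (1/4, 1/2, 1/4) = (0.258333, 2/5, 0.341667)

D_KL(P||M) = 0.0109 dits
D_KL(Q||M) = 0.0110 dits

JSD(P||Q) = 0.5 × 0.0109 + 0.5 × 0.0110 = 0.0110 dits

Unlike KL divergence, JSD is symmetric and bounded: 0 ≤ JSD ≤ log(2).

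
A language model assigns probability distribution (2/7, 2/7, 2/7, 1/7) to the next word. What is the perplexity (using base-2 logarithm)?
3.8643

Perplexity is 2^H (or exp(H) for natural log).

First, H = -Σ p log p = 1.9502 bits
Perplexity = 2^1.9502 = 3.8643

Interpretation: The model's uncertainty is equivalent to choosing uniformly among 3.9 options.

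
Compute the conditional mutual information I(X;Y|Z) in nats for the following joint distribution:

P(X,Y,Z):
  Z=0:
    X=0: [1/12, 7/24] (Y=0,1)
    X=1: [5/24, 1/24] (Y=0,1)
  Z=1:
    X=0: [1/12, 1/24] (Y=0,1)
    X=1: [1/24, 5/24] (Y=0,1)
0.1670 nats

Conditional mutual information: I(X;Y|Z) = H(X|Z) + H(Y|Z) - H(X,Y|Z)

H(Z) = 0.6616
H(X,Z) = 1.3209 → H(X|Z) = 0.6593
H(Y,Z) = 1.3321 → H(Y|Z) = 0.6705
H(X,Y,Z) = 1.8244 → H(X,Y|Z) = 1.1628

I(X;Y|Z) = 0.6593 + 0.6705 - 1.1628 = 0.1670 nats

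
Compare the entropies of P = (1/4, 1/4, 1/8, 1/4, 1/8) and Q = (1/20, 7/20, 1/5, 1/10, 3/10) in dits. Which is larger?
P

Computing entropies in dits:
H(P) = 0.6773
H(Q) = 0.6213

Distribution P has higher entropy.

Intuition: The distribution closer to uniform (more spread out) has higher entropy.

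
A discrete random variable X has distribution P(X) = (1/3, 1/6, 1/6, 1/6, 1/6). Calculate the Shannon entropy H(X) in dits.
0.6778 dits

Shannon entropy is H(X) = -Σ p(x) log p(x).

For P = (1/3, 1/6, 1/6, 1/6, 1/6):
H = -1/3 × log_10(1/3) -1/6 × log_10(1/6) -1/6 × log_10(1/6) -1/6 × log_10(1/6) -1/6 × log_10(1/6)
H = 0.6778 dits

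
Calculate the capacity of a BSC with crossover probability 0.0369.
0.7721 bits

For a binary symmetric channel (BSC) with error probability p:
Capacity C = 1 - H(p) bits per symbol

where H(p) = -p log₂(p) - (1-p) log₂(1-p) is the binary entropy function.

H(0.0369) = 0.2279 bits
C = 1 - 0.2279 = 0.7721 bits per symbol

This means we can reliably transmit up to 0.7721 bits of information per channel use.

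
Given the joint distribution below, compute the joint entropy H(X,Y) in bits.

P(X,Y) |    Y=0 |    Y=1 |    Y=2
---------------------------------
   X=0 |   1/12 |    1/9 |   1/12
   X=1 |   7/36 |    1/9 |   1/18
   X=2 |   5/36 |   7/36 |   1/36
2.9915 bits

Joint entropy is H(X,Y) = -Σ_{x,y} p(x,y) log p(x,y).

Summing over all non-zero entries:
H(X,Y) = -[1/12·log_2(1/12) + 1/9·log_2(1/9) + 1/12·log_2(1/12) + 7/36·log_2(7/36) + 1/9·log_2(1/9) + 1/18·log_2(1/18) + 5/36·log_2(5/36) + 7/36·log_2(7/36) + 1/36·log_2(1/36)]
H(X,Y) = 2.9915 bits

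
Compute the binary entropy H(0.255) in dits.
0.2466 dits

The binary entropy function is:
H(p) = -p log(p) - (1-p) log(1-p)

H(0.255) = -0.255 × log_10(0.255) - 0.745 × log_10(0.745)
H(0.255) = 0.2466 dits

Note: Binary entropy is maximized at p=0.5 (H=1 bit) and minimized at p=0 or p=1 (H=0).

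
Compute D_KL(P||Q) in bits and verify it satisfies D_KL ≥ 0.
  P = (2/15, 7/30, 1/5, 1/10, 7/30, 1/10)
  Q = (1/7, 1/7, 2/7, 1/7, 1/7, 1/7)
0.1112 bits

KL divergence satisfies the Gibbs inequality: D_KL(P||Q) ≥ 0 for all distributions P, Q.

D_KL(P||Q) = Σ p(x) log(p(x)/q(x))
Term by term:
  x=0: 2/15 × log_2[(2/15)/(1/7)] = -0.0133
  x=1: 7/30 × log_2[(7/30)/(1/7)] = 0.1652
  x=2: 1/5 × log_2[(1/5)/(2/7)] = -0.1029
  x=3: 1/10 × log_2[(1/10)/(1/7)] = -0.0515
  x=4: 7/30 × log_2[(7/30)/(1/7)] = 0.1652
  x=5: 1/10 × log_2[(1/10)/(1/7)] = -0.0515
D_KL(P||Q) = 0.1112 bits

D_KL(P||Q) = 0.1112 ≥ 0 ✓

This non-negativity is a fundamental property: relative entropy cannot be negative because it measures how different Q is from P.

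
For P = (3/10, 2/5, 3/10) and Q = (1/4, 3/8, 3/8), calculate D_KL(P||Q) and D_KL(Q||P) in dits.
D_KL(P||Q) = 0.0059, D_KL(Q||P) = 0.0060

KL divergence is not symmetric: D_KL(P||Q) ≠ D_KL(Q||P) in general.

D_KL(P||Q) = 0.0059 dits
D_KL(Q||P) = 0.0060 dits

No, they are not equal!

This asymmetry is why KL divergence is not a true distance metric.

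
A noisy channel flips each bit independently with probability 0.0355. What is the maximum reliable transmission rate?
0.7787 bits

For a binary symmetric channel (BSC) with error probability p:
Capacity C = 1 - H(p) bits per symbol

where H(p) = -p log₂(p) - (1-p) log₂(1-p) is the binary entropy function.

H(0.0355) = 0.2213 bits
C = 1 - 0.2213 = 0.7787 bits per symbol

This means we can reliably transmit up to 0.7787 bits of information per channel use.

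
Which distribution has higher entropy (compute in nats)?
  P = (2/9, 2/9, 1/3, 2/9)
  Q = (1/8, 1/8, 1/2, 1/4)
P

Computing entropies in nats:
H(P) = 1.3689
H(Q) = 1.2130

Distribution P has higher entropy.

Intuition: The distribution closer to uniform (more spread out) has higher entropy.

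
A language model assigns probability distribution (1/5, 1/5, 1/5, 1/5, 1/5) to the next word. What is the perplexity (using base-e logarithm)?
5.0000

Perplexity is e^H (or exp(H) for natural log).

First, H = -Σ p log p = 1.6094 nats
Perplexity = e^1.6094 = 5.0000

Interpretation: The model's uncertainty is equivalent to choosing uniformly among 5.0 options.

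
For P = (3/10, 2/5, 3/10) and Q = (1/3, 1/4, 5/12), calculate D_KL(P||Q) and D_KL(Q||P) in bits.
D_KL(P||Q) = 0.0834, D_KL(Q||P) = 0.0786

KL divergence is not symmetric: D_KL(P||Q) ≠ D_KL(Q||P) in general.

D_KL(P||Q) = 0.0834 bits
D_KL(Q||P) = 0.0786 bits

No, they are not equal!

This asymmetry is why KL divergence is not a true distance metric.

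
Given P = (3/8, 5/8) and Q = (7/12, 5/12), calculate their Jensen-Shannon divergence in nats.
0.0219 nats

Jensen-Shannon divergence is:
JSD(P||Q) = 0.5 × D_KL(P||M) + 0.5 × D_KL(Q||M)
where M = 0.5 × (P + Q) is the mixture distribution.

M = 0.5 × (3/8, 5/8) + 0.5 × (7/12, 5/12) = (0.479167, 0.520833)

D_KL(P||M) = 0.0220 nats
D_KL(Q||M) = 0.0218 nats

JSD(P||Q) = 0.5 × 0.0220 + 0.5 × 0.0218 = 0.0219 nats

Unlike KL divergence, JSD is symmetric and bounded: 0 ≤ JSD ≤ log(2).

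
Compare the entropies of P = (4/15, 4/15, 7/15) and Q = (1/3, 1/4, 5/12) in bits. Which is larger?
Q

Computing entropies in bits:
H(P) = 1.5301
H(Q) = 1.5546

Distribution Q has higher entropy.

Intuition: The distribution closer to uniform (more spread out) has higher entropy.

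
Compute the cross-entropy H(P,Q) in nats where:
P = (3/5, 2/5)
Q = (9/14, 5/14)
0.6769 nats

Cross-entropy: H(P,Q) = -Σ p(x) log q(x)

Alternatively: H(P,Q) = H(P) + D_KL(P||Q)
H(P) = 0.6730 nats
D_KL(P||Q) = 0.0039 nats

H(P,Q) = 0.6730 + 0.0039 = 0.6769 nats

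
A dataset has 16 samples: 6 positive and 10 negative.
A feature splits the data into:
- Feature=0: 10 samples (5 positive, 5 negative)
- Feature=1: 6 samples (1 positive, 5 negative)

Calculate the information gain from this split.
0.0857 bits

Information Gain = H(Y) - H(Y|Feature)

Before split:
P(positive) = 6/16 = 0.3750
H(Y) = 0.9544 bits

After split:
Feature=0: H = 1.0000 bits (weight = 10/16)
Feature=1: H = 0.6500 bits (weight = 6/16)
H(Y|Feature) = (10/16)×1.0000 + (6/16)×0.6500 = 0.8688 bits

Information Gain = 0.9544 - 0.8688 = 0.0857 bits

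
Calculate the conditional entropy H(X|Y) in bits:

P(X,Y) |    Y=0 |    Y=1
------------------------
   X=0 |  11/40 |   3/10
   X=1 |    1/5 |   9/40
0.9837 bits

Using the chain rule: H(X|Y) = H(X,Y) - H(Y)

First, compute H(X,Y) = 1.9819 bits

Marginal P(Y) = (19/40, 21/40)
H(Y) = 0.9982 bits

H(X|Y) = H(X,Y) - H(Y) = 1.9819 - 0.9982 = 0.9837 bits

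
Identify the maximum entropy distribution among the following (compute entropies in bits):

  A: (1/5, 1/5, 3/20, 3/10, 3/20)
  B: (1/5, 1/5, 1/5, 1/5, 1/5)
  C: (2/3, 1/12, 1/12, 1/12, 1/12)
B

For a discrete distribution over n outcomes, entropy is maximized by the uniform distribution.

Computing entropies:
H(A) = 2.2710 bits
H(B) = 2.3219 bits
H(C) = 1.5850 bits

The uniform distribution (where all probabilities equal 1/5) achieves the maximum entropy of log_2(5) = 2.3219 bits.

Distribution B has the highest entropy.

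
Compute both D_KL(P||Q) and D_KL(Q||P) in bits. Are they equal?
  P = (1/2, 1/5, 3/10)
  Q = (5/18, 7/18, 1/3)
D_KL(P||Q) = 0.1865, D_KL(Q||P) = 0.1882

KL divergence is not symmetric: D_KL(P||Q) ≠ D_KL(Q||P) in general.

D_KL(P||Q) = 0.1865 bits
D_KL(Q||P) = 0.1882 bits

No, they are not equal!

This asymmetry is why KL divergence is not a true distance metric.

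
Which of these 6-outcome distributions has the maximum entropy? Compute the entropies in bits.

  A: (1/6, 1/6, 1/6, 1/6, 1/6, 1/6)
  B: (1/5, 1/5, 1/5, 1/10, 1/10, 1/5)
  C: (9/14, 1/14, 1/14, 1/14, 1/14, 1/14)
A

For a discrete distribution over n outcomes, entropy is maximized by the uniform distribution.

Computing entropies:
H(A) = 2.5850 bits
H(B) = 2.5219 bits
H(C) = 1.7695 bits

The uniform distribution (where all probabilities equal 1/6) achieves the maximum entropy of log_2(6) = 2.5850 bits.

Distribution A has the highest entropy.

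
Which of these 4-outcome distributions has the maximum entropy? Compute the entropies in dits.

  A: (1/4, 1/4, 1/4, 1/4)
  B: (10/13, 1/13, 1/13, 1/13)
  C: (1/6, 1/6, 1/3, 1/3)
A

For a discrete distribution over n outcomes, entropy is maximized by the uniform distribution.

Computing entropies:
H(A) = 0.6021 dits
H(B) = 0.3447 dits
H(C) = 0.5775 dits

The uniform distribution (where all probabilities equal 1/4) achieves the maximum entropy of log_10(4) = 0.6021 dits.

Distribution A has the highest entropy.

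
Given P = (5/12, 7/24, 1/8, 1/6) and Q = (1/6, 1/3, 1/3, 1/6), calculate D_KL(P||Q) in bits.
0.3177 bits

KL divergence: D_KL(P||Q) = Σ p(x) log(p(x)/q(x))

Computing term by term:
  x=0: 5/12 × log_2[(5/12)/(1/6)] = 5/12 × 1.3219 = 0.5508
  x=1: 7/24 × log_2[(7/24)/(1/3)] = 7/24 × -0.1926 = -0.0562
  x=2: 1/8 × log_2[(1/8)/(1/3)] = 1/8 × -1.4150 = -0.1769
  x=3: 1/6 × log_2[(1/6)/(1/6)] = 1/6 × 0.0000 = 0.0000

D_KL(P||Q) = 0.3177 bits

Note: KL divergence is always non-negative and equals 0 iff P = Q.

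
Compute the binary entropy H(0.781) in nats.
0.5256 nats

The binary entropy function is:
H(p) = -p log(p) - (1-p) log(1-p)

H(0.781) = -0.781 × log_e(0.781) - 0.219 × log_e(0.219)
H(0.781) = 0.5256 nats

Note: Binary entropy is maximized at p=0.5 (H=1 bit) and minimized at p=0 or p=1 (H=0).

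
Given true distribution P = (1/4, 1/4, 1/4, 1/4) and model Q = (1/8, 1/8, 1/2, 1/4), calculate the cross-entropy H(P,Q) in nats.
1.5596 nats

Cross-entropy: H(P,Q) = -Σ p(x) log q(x)

Alternatively: H(P,Q) = H(P) + D_KL(P||Q)
H(P) = 1.3863 nats
D_KL(P||Q) = 0.1733 nats

H(P,Q) = 1.3863 + 0.1733 = 1.5596 nats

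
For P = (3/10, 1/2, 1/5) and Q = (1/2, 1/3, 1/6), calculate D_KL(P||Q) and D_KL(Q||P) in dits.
D_KL(P||Q) = 0.0373, D_KL(Q||P) = 0.0390

KL divergence is not symmetric: D_KL(P||Q) ≠ D_KL(Q||P) in general.

D_KL(P||Q) = 0.0373 dits
D_KL(Q||P) = 0.0390 dits

No, they are not equal!

This asymmetry is why KL divergence is not a true distance metric.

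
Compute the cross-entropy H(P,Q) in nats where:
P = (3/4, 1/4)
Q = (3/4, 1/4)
0.5623 nats

Cross-entropy: H(P,Q) = -Σ p(x) log q(x)

Alternatively: H(P,Q) = H(P) + D_KL(P||Q)
H(P) = 0.5623 nats
D_KL(P||Q) = 0.0000 nats

H(P,Q) = 0.5623 + 0.0000 = 0.5623 nats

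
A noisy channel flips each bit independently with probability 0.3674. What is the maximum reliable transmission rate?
0.0513 bits

For a binary symmetric channel (BSC) with error probability p:
Capacity C = 1 - H(p) bits per symbol

where H(p) = -p log₂(p) - (1-p) log₂(1-p) is the binary entropy function.

H(0.3674) = 0.9487 bits
C = 1 - 0.9487 = 0.0513 bits per symbol

This means we can reliably transmit up to 0.0513 bits of information per channel use.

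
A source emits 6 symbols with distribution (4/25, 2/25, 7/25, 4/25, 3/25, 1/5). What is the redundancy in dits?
0.0306 dits

Redundancy measures how far a source is from maximum entropy:
R = H_max - H(X)

Maximum entropy for 6 symbols: H_max = log_10(6) = 0.7782 dits
Actual entropy: H(X) = 0.7475 dits
Redundancy: R = 0.7782 - 0.7475 = 0.0306 dits

This redundancy represents potential for compression: the source could be compressed by 0.0306 dits per symbol.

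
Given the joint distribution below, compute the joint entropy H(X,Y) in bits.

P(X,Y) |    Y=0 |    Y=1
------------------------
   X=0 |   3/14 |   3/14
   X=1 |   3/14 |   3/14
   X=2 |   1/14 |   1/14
2.4488 bits

Joint entropy is H(X,Y) = -Σ_{x,y} p(x,y) log p(x,y).

Summing over all non-zero entries:
H(X,Y) = -[3/14·log_2(3/14) + 3/14·log_2(3/14) + 3/14·log_2(3/14) + 3/14·log_2(3/14) + 1/14·log_2(1/14) + 1/14·log_2(1/14)]
H(X,Y) = 2.4488 bits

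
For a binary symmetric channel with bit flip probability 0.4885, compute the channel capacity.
0.0004 bits

For a binary symmetric channel (BSC) with error probability p:
Capacity C = 1 - H(p) bits per symbol

where H(p) = -p log₂(p) - (1-p) log₂(1-p) is the binary entropy function.

H(0.4885) = 0.9996 bits
C = 1 - 0.9996 = 0.0004 bits per symbol

This means we can reliably transmit up to 0.0004 bits of information per channel use.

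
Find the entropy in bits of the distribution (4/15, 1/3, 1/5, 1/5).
1.9656 bits

Shannon entropy is H(X) = -Σ p(x) log p(x).

For P = (4/15, 1/3, 1/5, 1/5):
H = -4/15 × log_2(4/15) -1/3 × log_2(1/3) -1/5 × log_2(1/5) -1/5 × log_2(1/5)
H = 1.9656 bits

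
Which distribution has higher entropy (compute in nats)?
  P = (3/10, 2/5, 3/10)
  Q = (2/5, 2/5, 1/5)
P

Computing entropies in nats:
H(P) = 1.0889
H(Q) = 1.0549

Distribution P has higher entropy.

Intuition: The distribution closer to uniform (more spread out) has higher entropy.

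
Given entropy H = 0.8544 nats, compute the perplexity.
2.3500

Perplexity is e^H (or exp(H) for natural log).

H = 0.8544 nats
Perplexity = e^0.8544 = 2.3500

Interpretation: The model's uncertainty is equivalent to choosing uniformly among 2.3 options.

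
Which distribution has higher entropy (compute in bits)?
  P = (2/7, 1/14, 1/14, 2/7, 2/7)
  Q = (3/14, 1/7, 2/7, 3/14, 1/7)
Q

Computing entropies in bits:
H(P) = 2.0931
H(Q) = 2.2709

Distribution Q has higher entropy.

Intuition: The distribution closer to uniform (more spread out) has higher entropy.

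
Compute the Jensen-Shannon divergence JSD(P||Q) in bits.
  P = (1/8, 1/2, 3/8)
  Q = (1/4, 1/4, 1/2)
0.0524 bits

Jensen-Shannon divergence is:
JSD(P||Q) = 0.5 × D_KL(P||M) + 0.5 × D_KL(Q||M)
where M = 0.5 × (P + Q) is the mixture distribution.

M = 0.5 × (1/8, 1/2, 3/8) + 0.5 × (1/4, 1/4, 1/2) = (3/16, 3/8, 7/16)

D_KL(P||M) = 0.0510 bits
D_KL(Q||M) = 0.0538 bits

JSD(P||Q) = 0.5 × 0.0510 + 0.5 × 0.0538 = 0.0524 bits

Unlike KL divergence, JSD is symmetric and bounded: 0 ≤ JSD ≤ log(2).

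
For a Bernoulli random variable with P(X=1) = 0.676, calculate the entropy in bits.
0.9087 bits

The binary entropy function is:
H(p) = -p log(p) - (1-p) log(1-p)

H(0.676) = -0.676 × log_2(0.676) - 0.324 × log_2(0.324)
H(0.676) = 0.9087 bits

Note: Binary entropy is maximized at p=0.5 (H=1 bit) and minimized at p=0 or p=1 (H=0).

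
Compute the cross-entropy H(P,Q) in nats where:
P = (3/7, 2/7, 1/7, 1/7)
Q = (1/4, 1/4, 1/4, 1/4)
1.3863 nats

Cross-entropy: H(P,Q) = -Σ p(x) log q(x)

Alternatively: H(P,Q) = H(P) + D_KL(P||Q)
H(P) = 1.2770 nats
D_KL(P||Q) = 0.1093 nats

H(P,Q) = 1.2770 + 0.1093 = 1.3863 nats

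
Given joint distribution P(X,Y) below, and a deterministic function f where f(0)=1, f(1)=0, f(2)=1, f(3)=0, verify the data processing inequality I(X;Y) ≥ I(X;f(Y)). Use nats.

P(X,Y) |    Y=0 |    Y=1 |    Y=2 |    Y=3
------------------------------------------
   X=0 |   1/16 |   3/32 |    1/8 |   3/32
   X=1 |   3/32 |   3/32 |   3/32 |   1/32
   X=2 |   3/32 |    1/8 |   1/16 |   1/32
I(X;Y) = 0.0371, I(X;f(Y)) = 0.0043, inequality holds: 0.0371 ≥ 0.0043

Data Processing Inequality: For any Markov chain X → Y → Z, we have I(X;Y) ≥ I(X;Z).

Here Z = f(Y) is a deterministic function of Y, forming X → Y → Z.

Original I(X;Y) = 0.0371 nats

After applying f:
P(X,Z) where Z=f(Y):
- P(X,Z=0) = P(X,Y=1) + P(X,Y=3)
- P(X,Z=1) = P(X,Y=0) + P(X,Y=2)

I(X;Z) = I(X;f(Y)) = 0.0043 nats

Verification: 0.0371 ≥ 0.0043 ✓

Information cannot be created by processing; the function f can only lose information about X.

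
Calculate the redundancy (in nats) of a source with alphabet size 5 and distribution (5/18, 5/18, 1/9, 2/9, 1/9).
0.0753 nats

Redundancy measures how far a source is from maximum entropy:
R = H_max - H(X)

Maximum entropy for 5 symbols: H_max = log_e(5) = 1.6094 nats
Actual entropy: H(X) = 1.5341 nats
Redundancy: R = 1.6094 - 1.5341 = 0.0753 nats

This redundancy represents potential for compression: the source could be compressed by 0.0753 nats per symbol.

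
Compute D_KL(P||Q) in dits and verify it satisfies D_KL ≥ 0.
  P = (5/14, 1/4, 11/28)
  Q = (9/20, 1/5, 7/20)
0.0081 dits

KL divergence satisfies the Gibbs inequality: D_KL(P||Q) ≥ 0 for all distributions P, Q.

D_KL(P||Q) = Σ p(x) log(p(x)/q(x))
Term by term:
  x=0: 5/14 × log_10[(5/14)/(9/20)] = -0.0358
  x=1: 1/4 × log_10[(1/4)/(1/5)] = 0.0242
  x=2: 11/28 × log_10[(11/28)/(7/20)] = 0.0197
D_KL(P||Q) = 0.0081 dits

D_KL(P||Q) = 0.0081 ≥ 0 ✓

This non-negativity is a fundamental property: relative entropy cannot be negative because it measures how different Q is from P.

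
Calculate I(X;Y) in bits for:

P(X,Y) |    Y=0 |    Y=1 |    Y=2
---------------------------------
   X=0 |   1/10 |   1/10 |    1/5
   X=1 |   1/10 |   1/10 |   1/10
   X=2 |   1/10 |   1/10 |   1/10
0.0200 bits

Mutual information: I(X;Y) = H(X) + H(Y) - H(X,Y)

Marginals:
P(X) = (2/5, 3/10, 3/10), H(X) = 1.5710 bits
P(Y) = (3/10, 3/10, 2/5), H(Y) = 1.5710 bits

Joint entropy: H(X,Y) = 3.1219 bits

I(X;Y) = 1.5710 + 1.5710 - 3.1219 = 0.0200 bits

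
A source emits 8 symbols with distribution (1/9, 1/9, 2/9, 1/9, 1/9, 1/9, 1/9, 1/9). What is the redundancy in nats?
0.0362 nats

Redundancy measures how far a source is from maximum entropy:
R = H_max - H(X)

Maximum entropy for 8 symbols: H_max = log_e(8) = 2.0794 nats
Actual entropy: H(X) = 2.0432 nats
Redundancy: R = 2.0794 - 2.0432 = 0.0362 nats

This redundancy represents potential for compression: the source could be compressed by 0.0362 nats per symbol.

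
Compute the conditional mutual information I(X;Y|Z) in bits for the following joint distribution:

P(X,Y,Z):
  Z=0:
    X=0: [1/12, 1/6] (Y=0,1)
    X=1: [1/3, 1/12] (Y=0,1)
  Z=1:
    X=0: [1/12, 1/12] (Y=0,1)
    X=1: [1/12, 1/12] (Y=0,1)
0.1059 bits

Conditional mutual information: I(X;Y|Z) = H(X|Z) + H(Y|Z) - H(X,Y|Z)

H(Z) = 0.9183
H(X,Z) = 1.8879 → H(X|Z) = 0.9696
H(Y,Z) = 1.8879 → H(Y|Z) = 0.9696
H(X,Y,Z) = 2.7516 → H(X,Y|Z) = 1.8333

I(X;Y|Z) = 0.9696 + 0.9696 - 1.8333 = 0.1059 bits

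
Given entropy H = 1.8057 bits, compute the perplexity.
3.4960

Perplexity is 2^H (or exp(H) for natural log).

H = 1.8057 bits
Perplexity = 2^1.8057 = 3.4960

Interpretation: The model's uncertainty is equivalent to choosing uniformly among 3.5 options.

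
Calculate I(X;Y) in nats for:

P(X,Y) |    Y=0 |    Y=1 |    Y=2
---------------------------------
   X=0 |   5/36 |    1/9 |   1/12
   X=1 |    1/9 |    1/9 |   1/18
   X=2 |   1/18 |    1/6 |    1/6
0.0491 nats

Mutual information: I(X;Y) = H(X) + H(Y) - H(X,Y)

Marginals:
P(X) = (1/3, 5/18, 7/18), H(X) = 1.0893 nats
P(Y) = (11/36, 7/18, 11/36), H(Y) = 1.0918 nats

Joint entropy: H(X,Y) = 2.1321 nats

I(X;Y) = 1.0893 + 1.0918 - 2.1321 = 0.0491 nats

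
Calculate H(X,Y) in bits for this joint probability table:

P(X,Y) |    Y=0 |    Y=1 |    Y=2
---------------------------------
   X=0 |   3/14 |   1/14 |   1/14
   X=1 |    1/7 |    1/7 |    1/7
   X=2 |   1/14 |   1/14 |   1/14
3.0391 bits

Joint entropy is H(X,Y) = -Σ_{x,y} p(x,y) log p(x,y).

Summing over all non-zero entries:
H(X,Y) = -[3/14·log_2(3/14) + 1/14·log_2(1/14) + 1/14·log_2(1/14) + 1/7·log_2(1/7) + 1/7·log_2(1/7) + 1/7·log_2(1/7) + 1/14·log_2(1/14) + 1/14·log_2(1/14) + 1/14·log_2(1/14)]
H(X,Y) = 3.0391 bits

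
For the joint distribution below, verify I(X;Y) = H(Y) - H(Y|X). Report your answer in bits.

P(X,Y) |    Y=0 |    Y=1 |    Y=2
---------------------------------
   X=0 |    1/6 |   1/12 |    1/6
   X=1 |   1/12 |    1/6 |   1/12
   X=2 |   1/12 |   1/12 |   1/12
I(X;Y) = 0.0546 bits

Mutual information has multiple equivalent forms:
- I(X;Y) = H(X) - H(X|Y)
- I(X;Y) = H(Y) - H(Y|X)
- I(X;Y) = H(X) + H(Y) - H(X,Y)

Computing all quantities:
H(X) = 1.5546, H(Y) = 1.5850, H(X,Y) = 3.0850
H(X|Y) = 1.5000, H(Y|X) = 1.5304

Verification:
H(X) - H(X|Y) = 1.5546 - 1.5000 = 0.0546
H(Y) - H(Y|X) = 1.5850 - 1.5304 = 0.0546
H(X) + H(Y) - H(X,Y) = 1.5546 + 1.5850 - 3.0850 = 0.0546

All forms give I(X;Y) = 0.0546 bits. ✓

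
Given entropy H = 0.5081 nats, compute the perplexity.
1.6621

Perplexity is e^H (or exp(H) for natural log).

H = 0.5081 nats
Perplexity = e^0.5081 = 1.6621

Interpretation: The model's uncertainty is equivalent to choosing uniformly among 1.7 options.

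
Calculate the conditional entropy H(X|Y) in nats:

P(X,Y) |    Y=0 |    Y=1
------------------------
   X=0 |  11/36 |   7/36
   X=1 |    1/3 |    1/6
0.6915 nats

Using the chain rule: H(X|Y) = H(X,Y) - H(Y)

First, compute H(X,Y) = 1.3455 nats

Marginal P(Y) = (23/36, 13/36)
H(Y) = 0.6541 nats

H(X|Y) = H(X,Y) - H(Y) = 1.3455 - 0.6541 = 0.6915 nats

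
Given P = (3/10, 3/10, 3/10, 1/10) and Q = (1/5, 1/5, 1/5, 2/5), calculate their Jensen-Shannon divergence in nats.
0.0633 nats

Jensen-Shannon divergence is:
JSD(P||Q) = 0.5 × D_KL(P||M) + 0.5 × D_KL(Q||M)
where M = 0.5 × (P + Q) is the mixture distribution.

M = 0.5 × (3/10, 3/10, 3/10, 1/10) + 0.5 × (1/5, 1/5, 1/5, 2/5) = (1/4, 1/4, 1/4, 1/4)

D_KL(P||M) = 0.0725 nats
D_KL(Q||M) = 0.0541 nats

JSD(P||Q) = 0.5 × 0.0725 + 0.5 × 0.0541 = 0.0633 nats

Unlike KL divergence, JSD is symmetric and bounded: 0 ≤ JSD ≤ log(2).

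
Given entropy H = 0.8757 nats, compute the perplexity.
2.4006

Perplexity is e^H (or exp(H) for natural log).

H = 0.8757 nats
Perplexity = e^0.8757 = 2.4006

Interpretation: The model's uncertainty is equivalent to choosing uniformly among 2.4 options.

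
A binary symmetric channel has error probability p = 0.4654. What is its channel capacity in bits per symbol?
0.0035 bits

For a binary symmetric channel (BSC) with error probability p:
Capacity C = 1 - H(p) bits per symbol

where H(p) = -p log₂(p) - (1-p) log₂(1-p) is the binary entropy function.

H(0.4654) = 0.9965 bits
C = 1 - 0.9965 = 0.0035 bits per symbol

This means we can reliably transmit up to 0.0035 bits of information per channel use.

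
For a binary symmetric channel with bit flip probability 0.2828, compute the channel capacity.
0.1408 bits

For a binary symmetric channel (BSC) with error probability p:
Capacity C = 1 - H(p) bits per symbol

where H(p) = -p log₂(p) - (1-p) log₂(1-p) is the binary entropy function.

H(0.2828) = 0.8592 bits
C = 1 - 0.8592 = 0.1408 bits per symbol

This means we can reliably transmit up to 0.1408 bits of information per channel use.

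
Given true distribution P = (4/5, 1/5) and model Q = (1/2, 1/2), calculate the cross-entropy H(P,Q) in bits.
1.0000 bits

Cross-entropy: H(P,Q) = -Σ p(x) log q(x)

Alternatively: H(P,Q) = H(P) + D_KL(P||Q)
H(P) = 0.7219 bits
D_KL(P||Q) = 0.2781 bits

H(P,Q) = 0.7219 + 0.2781 = 1.0000 bits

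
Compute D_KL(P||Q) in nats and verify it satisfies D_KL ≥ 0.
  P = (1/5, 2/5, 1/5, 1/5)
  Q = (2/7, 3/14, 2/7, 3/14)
0.0932 nats

KL divergence satisfies the Gibbs inequality: D_KL(P||Q) ≥ 0 for all distributions P, Q.

D_KL(P||Q) = Σ p(x) log(p(x)/q(x))
Term by term:
  x=0: 1/5 × log_e[(1/5)/(2/7)] = -0.0713
  x=1: 2/5 × log_e[(2/5)/(3/14)] = 0.2497
  x=2: 1/5 × log_e[(1/5)/(2/7)] = -0.0713
  x=3: 1/5 × log_e[(1/5)/(3/14)] = -0.0138
D_KL(P||Q) = 0.0932 nats

D_KL(P||Q) = 0.0932 ≥ 0 ✓

This non-negativity is a fundamental property: relative entropy cannot be negative because it measures how different Q is from P.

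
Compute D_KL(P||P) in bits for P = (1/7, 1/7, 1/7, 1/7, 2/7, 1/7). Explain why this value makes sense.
0.0000 bits

KL divergence satisfies the Gibbs inequality: D_KL(P||Q) ≥ 0 for all distributions P, Q.

D_KL(P||Q) = Σ p(x) log(p(x)/q(x))
Each term is p(x) × log_2(p(x)/p(x)) = p(x) × log_2(1) = 0, so the sum is 0.
D_KL(P||Q) = 0.0000 bits

When P = Q, the KL divergence is exactly 0, as there is no 'divergence' between identical distributions.

This non-negativity is a fundamental property: relative entropy cannot be negative because it measures how different Q is from P.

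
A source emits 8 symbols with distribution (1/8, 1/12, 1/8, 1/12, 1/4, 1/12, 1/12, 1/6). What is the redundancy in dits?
0.0374 dits

Redundancy measures how far a source is from maximum entropy:
R = H_max - H(X)

Maximum entropy for 8 symbols: H_max = log_10(8) = 0.9031 dits
Actual entropy: H(X) = 0.8657 dits
Redundancy: R = 0.9031 - 0.8657 = 0.0374 dits

This redundancy represents potential for compression: the source could be compressed by 0.0374 dits per symbol.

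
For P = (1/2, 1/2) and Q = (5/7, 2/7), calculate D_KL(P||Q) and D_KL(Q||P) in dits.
D_KL(P||Q) = 0.0441, D_KL(Q||P) = 0.0412

KL divergence is not symmetric: D_KL(P||Q) ≠ D_KL(Q||P) in general.

D_KL(P||Q) = 0.0441 dits
D_KL(Q||P) = 0.0412 dits

No, they are not equal!

This asymmetry is why KL divergence is not a true distance metric.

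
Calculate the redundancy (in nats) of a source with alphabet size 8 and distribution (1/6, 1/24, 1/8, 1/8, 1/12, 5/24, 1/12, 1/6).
0.0890 nats

Redundancy measures how far a source is from maximum entropy:
R = H_max - H(X)

Maximum entropy for 8 symbols: H_max = log_e(8) = 2.0794 nats
Actual entropy: H(X) = 1.9905 nats
Redundancy: R = 2.0794 - 1.9905 = 0.0890 nats

This redundancy represents potential for compression: the source could be compressed by 0.0890 nats per symbol.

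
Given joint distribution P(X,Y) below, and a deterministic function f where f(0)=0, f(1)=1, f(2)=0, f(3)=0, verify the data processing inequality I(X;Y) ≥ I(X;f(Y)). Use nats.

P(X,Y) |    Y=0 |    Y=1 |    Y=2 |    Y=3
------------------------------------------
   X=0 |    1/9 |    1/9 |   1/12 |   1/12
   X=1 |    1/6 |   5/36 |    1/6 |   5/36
I(X;Y) = 0.0034, I(X;f(Y)) = 0.0021, inequality holds: 0.0034 ≥ 0.0021

Data Processing Inequality: For any Markov chain X → Y → Z, we have I(X;Y) ≥ I(X;Z).

Here Z = f(Y) is a deterministic function of Y, forming X → Y → Z.

Original I(X;Y) = 0.0034 nats

After applying f:
P(X,Z) where Z=f(Y):
- P(X,Z=0) = P(X,Y=0) + P(X,Y=2) + P(X,Y=3)
- P(X,Z=1) = P(X,Y=1)

I(X;Z) = I(X;f(Y)) = 0.0021 nats

Verification: 0.0034 ≥ 0.0021 ✓

Information cannot be created by processing; the function f can only lose information about X.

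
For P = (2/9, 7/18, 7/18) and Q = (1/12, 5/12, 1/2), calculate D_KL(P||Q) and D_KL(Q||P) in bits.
D_KL(P||Q) = 0.1347, D_KL(Q||P) = 0.1048

KL divergence is not symmetric: D_KL(P||Q) ≠ D_KL(Q||P) in general.

D_KL(P||Q) = 0.1347 bits
D_KL(Q||P) = 0.1048 bits

No, they are not equal!

This asymmetry is why KL divergence is not a true distance metric.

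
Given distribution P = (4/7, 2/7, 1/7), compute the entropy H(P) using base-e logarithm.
0.9557 nats

Shannon entropy is H(X) = -Σ p(x) log p(x).

For P = (4/7, 2/7, 1/7):
H = -4/7 × log_e(4/7) -2/7 × log_e(2/7) -1/7 × log_e(1/7)
H = 0.9557 nats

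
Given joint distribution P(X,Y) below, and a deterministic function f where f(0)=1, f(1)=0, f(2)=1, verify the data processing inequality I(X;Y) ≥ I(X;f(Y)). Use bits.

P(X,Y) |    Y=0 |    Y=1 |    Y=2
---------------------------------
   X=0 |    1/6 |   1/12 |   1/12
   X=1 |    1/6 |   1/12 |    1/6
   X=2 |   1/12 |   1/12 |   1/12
I(X;Y) = 0.0242, I(X;f(Y)) = 0.0105, inequality holds: 0.0242 ≥ 0.0105

Data Processing Inequality: For any Markov chain X → Y → Z, we have I(X;Y) ≥ I(X;Z).

Here Z = f(Y) is a deterministic function of Y, forming X → Y → Z.

Original I(X;Y) = 0.0242 bits

After applying f:
P(X,Z) where Z=f(Y):
- P(X,Z=0) = P(X,Y=1)
- P(X,Z=1) = P(X,Y=0) + P(X,Y=2)

I(X;Z) = I(X;f(Y)) = 0.0105 bits

Verification: 0.0242 ≥ 0.0105 ✓

Information cannot be created by processing; the function f can only lose information about X.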